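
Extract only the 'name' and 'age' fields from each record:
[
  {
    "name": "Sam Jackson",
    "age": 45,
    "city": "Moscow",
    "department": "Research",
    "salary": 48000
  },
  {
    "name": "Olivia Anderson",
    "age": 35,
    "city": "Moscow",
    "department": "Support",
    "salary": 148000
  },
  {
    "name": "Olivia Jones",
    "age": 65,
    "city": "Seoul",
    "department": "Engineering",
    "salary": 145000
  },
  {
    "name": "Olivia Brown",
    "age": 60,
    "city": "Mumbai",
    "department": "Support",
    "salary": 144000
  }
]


Original: 4 records with fields: name, age, city, department, salary
Keep: ['name', 'age']
Drop: ['city', 'department', 'salary']
Result: 4 records, 2 fields each

[
  {
    "name": "Sam Jackson",
    "age": 45
  },
  {
    "name": "Olivia Anderson",
    "age": 35
  },
  {
    "name": "Olivia Jones",
    "age": 65
  },
  {
    "name": "Olivia Brown",
    "age": 60
  }
]


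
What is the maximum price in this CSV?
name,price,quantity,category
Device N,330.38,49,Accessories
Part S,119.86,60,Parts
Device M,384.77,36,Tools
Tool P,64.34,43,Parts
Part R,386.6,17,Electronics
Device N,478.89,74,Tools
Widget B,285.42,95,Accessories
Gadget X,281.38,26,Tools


Computing maximum price:
Values: [330.38, 119.86, 384.77, 64.34, 386.6, 478.89, 285.42, 281.38]
Max = 478.89

478.89


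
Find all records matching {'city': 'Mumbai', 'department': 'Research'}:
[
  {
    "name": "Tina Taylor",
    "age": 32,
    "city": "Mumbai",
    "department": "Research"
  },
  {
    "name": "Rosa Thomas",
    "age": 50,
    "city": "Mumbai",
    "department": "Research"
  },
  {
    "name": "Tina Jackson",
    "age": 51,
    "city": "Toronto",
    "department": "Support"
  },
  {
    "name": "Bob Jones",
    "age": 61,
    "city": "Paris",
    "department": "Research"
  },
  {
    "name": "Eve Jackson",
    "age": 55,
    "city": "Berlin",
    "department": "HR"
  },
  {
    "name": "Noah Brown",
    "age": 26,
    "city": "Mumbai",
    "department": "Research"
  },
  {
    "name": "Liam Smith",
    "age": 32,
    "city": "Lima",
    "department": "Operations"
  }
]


Search criteria: {'city': 'Mumbai', 'department': 'Research'}

Checking 7 records:
  Tina Taylor: {city: Mumbai, department: Research} <-- MATCH
  Rosa Thomas: {city: Mumbai, department: Research} <-- MATCH
  Tina Jackson: {city: Toronto, department: Support}
  Bob Jones: {city: Paris, department: Research}
  Eve Jackson: {city: Berlin, department: HR}
  Noah Brown: {city: Mumbai, department: Research} <-- MATCH
  Liam Smith: {city: Lima, department: Operations}

Matches: ["Tina Taylor", "Rosa Thomas", "Noah Brown"]

["Tina Taylor", "Rosa Thomas", "Noah Brown"]


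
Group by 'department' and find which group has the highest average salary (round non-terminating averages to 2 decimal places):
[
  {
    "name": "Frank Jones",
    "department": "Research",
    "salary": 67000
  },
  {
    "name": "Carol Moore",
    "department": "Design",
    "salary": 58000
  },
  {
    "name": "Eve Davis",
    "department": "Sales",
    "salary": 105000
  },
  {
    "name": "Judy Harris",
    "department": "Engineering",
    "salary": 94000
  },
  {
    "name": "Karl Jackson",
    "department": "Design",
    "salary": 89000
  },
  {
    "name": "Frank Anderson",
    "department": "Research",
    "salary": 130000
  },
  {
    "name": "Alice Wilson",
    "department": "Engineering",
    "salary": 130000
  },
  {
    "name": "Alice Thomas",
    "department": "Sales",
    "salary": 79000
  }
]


Group by: department

Groups:
  Design: 2 people, avg salary = 147000/2 = $73500
  Engineering: 2 people, avg salary = 224000/2 = $112000
  Research: 2 people, avg salary = 197000/2 = $98500
  Sales: 2 people, avg salary = 184000/2 = $92000

Highest average salary: Engineering ($112000)

Engineering ($112000)


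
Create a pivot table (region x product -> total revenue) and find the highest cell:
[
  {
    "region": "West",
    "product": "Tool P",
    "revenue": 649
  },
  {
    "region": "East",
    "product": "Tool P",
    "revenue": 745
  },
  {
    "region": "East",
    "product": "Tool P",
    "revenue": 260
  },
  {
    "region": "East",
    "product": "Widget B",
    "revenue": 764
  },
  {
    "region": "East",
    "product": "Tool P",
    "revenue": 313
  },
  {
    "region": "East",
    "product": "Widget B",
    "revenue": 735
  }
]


Pivot: region (rows) x product (columns) -> total revenue

     Tool P        Widget B    
East          1318          1499  
West           649             0  

Highest: East / Widget B = $1499

East / Widget B = $1499


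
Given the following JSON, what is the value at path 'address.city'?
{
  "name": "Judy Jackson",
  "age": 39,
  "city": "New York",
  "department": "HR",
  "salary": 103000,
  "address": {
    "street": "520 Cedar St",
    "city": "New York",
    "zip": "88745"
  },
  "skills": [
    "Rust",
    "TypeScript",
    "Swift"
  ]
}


Query: address.city
Path: address -> city
Value: New York

New York


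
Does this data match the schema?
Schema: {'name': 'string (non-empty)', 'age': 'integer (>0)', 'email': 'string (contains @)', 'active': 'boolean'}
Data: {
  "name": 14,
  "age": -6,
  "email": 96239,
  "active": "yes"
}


Validating each field against schema:
  name: FAIL (14 is not a string)
  age: FAIL (-6 is not > 0)
  email: FAIL (96239 is not a string)
  active: FAIL ("yes" is not a boolean)

Result: INVALID (4 errors: name, age, email, active)

INVALID (4 errors: name, age, email, active)


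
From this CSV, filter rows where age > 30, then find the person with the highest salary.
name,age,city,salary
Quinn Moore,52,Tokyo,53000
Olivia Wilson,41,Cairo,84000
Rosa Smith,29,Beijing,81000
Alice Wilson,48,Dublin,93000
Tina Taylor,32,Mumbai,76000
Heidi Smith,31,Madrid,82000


Filter: age > 30
Sort by: salary (descending)

Filtered records (5):
  Alice Wilson, age 48, salary $93000
  Olivia Wilson, age 41, salary $84000
  Heidi Smith, age 31, salary $82000
  Tina Taylor, age 32, salary $76000
  Quinn Moore, age 52, salary $53000

Highest salary: Alice Wilson ($93000)

Alice Wilson


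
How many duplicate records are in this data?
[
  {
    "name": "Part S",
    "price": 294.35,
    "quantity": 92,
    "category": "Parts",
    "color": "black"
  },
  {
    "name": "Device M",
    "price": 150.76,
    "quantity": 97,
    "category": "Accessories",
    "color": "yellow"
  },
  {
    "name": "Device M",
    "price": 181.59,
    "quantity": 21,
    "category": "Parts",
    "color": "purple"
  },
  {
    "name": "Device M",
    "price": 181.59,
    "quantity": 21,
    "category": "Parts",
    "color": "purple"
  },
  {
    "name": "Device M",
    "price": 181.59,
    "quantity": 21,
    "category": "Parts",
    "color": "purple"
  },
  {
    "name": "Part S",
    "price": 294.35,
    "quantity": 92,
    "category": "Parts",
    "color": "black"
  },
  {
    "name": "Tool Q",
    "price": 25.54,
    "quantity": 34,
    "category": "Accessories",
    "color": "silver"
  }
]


Checking 7 records for duplicates:

  Row 1: Part S ($294.35, qty 92)
  Row 2: Device M ($150.76, qty 97)
  Row 3: Device M ($181.59, qty 21)
  Row 4: Device M ($181.59, qty 21) <-- DUPLICATE
  Row 5: Device M ($181.59, qty 21) <-- DUPLICATE
  Row 6: Part S ($294.35, qty 92) <-- DUPLICATE
  Row 7: Tool Q ($25.54, qty 34)

Duplicates found: 3
Unique records: 4

3 duplicates, 4 unique


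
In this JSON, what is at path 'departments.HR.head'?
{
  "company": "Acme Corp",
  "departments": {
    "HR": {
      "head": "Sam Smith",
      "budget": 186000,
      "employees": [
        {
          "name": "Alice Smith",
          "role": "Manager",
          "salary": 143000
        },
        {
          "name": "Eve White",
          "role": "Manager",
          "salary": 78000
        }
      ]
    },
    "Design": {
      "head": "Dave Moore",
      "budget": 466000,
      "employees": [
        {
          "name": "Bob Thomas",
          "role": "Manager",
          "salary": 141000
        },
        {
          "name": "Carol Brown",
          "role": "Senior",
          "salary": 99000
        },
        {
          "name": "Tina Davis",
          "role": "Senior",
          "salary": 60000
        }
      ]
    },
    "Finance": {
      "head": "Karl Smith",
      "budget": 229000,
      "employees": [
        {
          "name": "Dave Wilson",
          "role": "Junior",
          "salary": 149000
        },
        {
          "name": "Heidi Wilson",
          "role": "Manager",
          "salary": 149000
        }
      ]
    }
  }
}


Path: departments.HR.head

Navigate:
  -> departments
  -> HR
  -> head = 'Sam Smith'

Sam Smith


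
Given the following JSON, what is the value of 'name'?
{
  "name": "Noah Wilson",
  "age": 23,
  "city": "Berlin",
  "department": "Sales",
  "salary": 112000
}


Looking up field 'name'
Value: Noah Wilson

Noah Wilson


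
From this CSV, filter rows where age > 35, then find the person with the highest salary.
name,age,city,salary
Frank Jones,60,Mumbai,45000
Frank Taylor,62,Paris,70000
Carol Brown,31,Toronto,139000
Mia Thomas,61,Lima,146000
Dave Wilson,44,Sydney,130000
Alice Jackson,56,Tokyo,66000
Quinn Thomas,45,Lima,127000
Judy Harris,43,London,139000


Filter: age > 35
Sort by: salary (descending)

Filtered records (7):
  Mia Thomas, age 61, salary $146000
  Judy Harris, age 43, salary $139000
  Dave Wilson, age 44, salary $130000
  Quinn Thomas, age 45, salary $127000
  Frank Taylor, age 62, salary $70000
  Alice Jackson, age 56, salary $66000
  Frank Jones, age 60, salary $45000

Highest salary: Mia Thomas ($146000)

Mia Thomas


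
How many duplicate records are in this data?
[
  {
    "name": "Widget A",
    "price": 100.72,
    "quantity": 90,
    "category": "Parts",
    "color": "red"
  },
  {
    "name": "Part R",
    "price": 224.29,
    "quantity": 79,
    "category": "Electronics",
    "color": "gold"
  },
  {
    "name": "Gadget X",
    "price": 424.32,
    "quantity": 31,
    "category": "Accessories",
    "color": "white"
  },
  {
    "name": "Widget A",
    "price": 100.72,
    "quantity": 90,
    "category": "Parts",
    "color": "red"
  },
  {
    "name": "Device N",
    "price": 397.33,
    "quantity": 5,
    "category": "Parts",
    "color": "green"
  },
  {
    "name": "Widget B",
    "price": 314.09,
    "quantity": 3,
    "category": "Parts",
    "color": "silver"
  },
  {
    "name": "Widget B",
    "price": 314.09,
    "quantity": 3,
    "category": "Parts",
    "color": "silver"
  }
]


Checking 7 records for duplicates:

  Row 1: Widget A ($100.72, qty 90)
  Row 2: Part R ($224.29, qty 79)
  Row 3: Gadget X ($424.32, qty 31)
  Row 4: Widget A ($100.72, qty 90) <-- DUPLICATE
  Row 5: Device N ($397.33, qty 5)
  Row 6: Widget B ($314.09, qty 3)
  Row 7: Widget B ($314.09, qty 3) <-- DUPLICATE

Duplicates found: 2
Unique records: 5

2 duplicates, 5 unique


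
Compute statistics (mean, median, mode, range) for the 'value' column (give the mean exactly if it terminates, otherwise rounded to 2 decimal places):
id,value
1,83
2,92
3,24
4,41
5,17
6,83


Data: [83, 92, 24, 41, 17, 83]
Count: 6
Sum: 340
Mean: 340/6 ≈ 56.67 (rounded to 2 decimal places)
Sorted: [17, 24, 41, 83, 83, 92]
Median: 62.0
Mode: 83 (2 times)
Range: 92 - 17 = 75
Min: 17, Max: 92

mean≈56.67, median=62.0, mode=83, range=75


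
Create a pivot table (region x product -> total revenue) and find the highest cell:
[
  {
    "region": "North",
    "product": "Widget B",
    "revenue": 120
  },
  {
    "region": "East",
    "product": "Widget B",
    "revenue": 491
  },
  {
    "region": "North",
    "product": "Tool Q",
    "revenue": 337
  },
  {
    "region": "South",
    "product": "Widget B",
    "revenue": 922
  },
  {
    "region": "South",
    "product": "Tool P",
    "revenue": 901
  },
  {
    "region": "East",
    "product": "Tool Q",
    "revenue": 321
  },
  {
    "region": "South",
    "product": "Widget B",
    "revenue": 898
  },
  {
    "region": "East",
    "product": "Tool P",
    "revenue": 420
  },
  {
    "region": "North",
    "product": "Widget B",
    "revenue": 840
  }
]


Pivot: region (rows) x product (columns) -> total revenue

     Tool P        Tool Q        Widget B    
East           420           321           491  
North            0           337           960  
South          901             0          1820  

Highest: South / Widget B = $1820

South / Widget B = $1820


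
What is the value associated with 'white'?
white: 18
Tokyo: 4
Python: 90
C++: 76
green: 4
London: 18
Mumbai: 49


Looking up key 'white'
Value: 18

18


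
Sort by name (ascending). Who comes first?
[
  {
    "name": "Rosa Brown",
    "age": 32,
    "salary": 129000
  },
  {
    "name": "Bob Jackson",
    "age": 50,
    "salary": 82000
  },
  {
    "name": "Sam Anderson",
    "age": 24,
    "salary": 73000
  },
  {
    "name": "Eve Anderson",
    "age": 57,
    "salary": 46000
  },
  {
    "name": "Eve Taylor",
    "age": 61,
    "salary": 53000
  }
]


Sort by: name (ascending)

Sorted order:
  1. Bob Jackson (name = Bob Jackson)
  2. Eve Anderson (name = Eve Anderson)
  3. Eve Taylor (name = Eve Taylor)
  4. Rosa Brown (name = Rosa Brown)
  5. Sam Anderson (name = Sam Anderson)

First: Bob Jackson

Bob Jackson


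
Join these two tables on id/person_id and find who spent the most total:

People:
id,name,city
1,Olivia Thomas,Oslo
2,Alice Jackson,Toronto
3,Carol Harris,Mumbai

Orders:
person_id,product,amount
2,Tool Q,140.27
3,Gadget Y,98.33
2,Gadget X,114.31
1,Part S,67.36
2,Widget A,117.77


Join on: people.id = orders.person_id

Joined rows:
  Alice Jackson (Toronto) bought Tool Q for $140.27
  Carol Harris (Mumbai) bought Gadget Y for $98.33
  Alice Jackson (Toronto) bought Gadget X for $114.31
  Olivia Thomas (Oslo) bought Part S for $67.36
  Alice Jackson (Toronto) bought Widget A for $117.77

Total per person:
  Alice Jackson: $372.35
  Carol Harris: $98.33
  Olivia Thomas: $67.36

Top spender: Alice Jackson ($372.35)

Alice Jackson ($372.35)


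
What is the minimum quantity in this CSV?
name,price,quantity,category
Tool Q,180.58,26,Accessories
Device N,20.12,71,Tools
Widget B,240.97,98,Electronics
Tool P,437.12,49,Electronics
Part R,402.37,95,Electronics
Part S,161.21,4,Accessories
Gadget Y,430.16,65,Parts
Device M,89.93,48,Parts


Computing minimum quantity:
Values: [26, 71, 98, 49, 95, 4, 65, 48]
Min = 4

4


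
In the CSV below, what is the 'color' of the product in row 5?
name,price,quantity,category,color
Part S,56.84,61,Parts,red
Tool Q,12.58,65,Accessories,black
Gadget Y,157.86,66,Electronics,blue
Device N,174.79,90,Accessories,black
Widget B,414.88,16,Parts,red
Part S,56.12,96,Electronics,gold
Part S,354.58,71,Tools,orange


Query: Row 5 ('Widget B'), column 'color'
Value: red

red


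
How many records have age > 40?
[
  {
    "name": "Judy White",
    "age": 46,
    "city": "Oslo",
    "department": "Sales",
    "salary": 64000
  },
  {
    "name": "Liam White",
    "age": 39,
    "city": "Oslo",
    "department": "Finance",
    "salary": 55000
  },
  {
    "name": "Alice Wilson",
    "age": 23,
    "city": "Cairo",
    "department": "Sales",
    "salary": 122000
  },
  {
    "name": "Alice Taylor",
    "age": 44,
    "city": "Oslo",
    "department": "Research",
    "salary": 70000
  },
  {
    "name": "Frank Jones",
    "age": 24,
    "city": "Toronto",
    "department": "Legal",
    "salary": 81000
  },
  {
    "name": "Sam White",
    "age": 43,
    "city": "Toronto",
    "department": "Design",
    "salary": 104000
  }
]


Data: 6 records
Condition: age > 40

Checking each record:
  Judy White: 46 MATCH
  Liam White: 39
  Alice Wilson: 23
  Alice Taylor: 44 MATCH
  Frank Jones: 24
  Sam White: 43 MATCH

Count: 3

3


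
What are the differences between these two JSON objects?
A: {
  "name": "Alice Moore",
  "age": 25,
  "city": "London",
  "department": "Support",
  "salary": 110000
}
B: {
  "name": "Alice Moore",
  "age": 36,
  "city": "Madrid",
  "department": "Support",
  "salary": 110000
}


Comparing each field (in key order):
  name: same
  age: DIFFERENT
  city: DIFFERENT
  department: same
  salary: same
Differences:
  age: 25 -> 36
  city: London -> Madrid

2 field(s) changed

2 changes: age, city


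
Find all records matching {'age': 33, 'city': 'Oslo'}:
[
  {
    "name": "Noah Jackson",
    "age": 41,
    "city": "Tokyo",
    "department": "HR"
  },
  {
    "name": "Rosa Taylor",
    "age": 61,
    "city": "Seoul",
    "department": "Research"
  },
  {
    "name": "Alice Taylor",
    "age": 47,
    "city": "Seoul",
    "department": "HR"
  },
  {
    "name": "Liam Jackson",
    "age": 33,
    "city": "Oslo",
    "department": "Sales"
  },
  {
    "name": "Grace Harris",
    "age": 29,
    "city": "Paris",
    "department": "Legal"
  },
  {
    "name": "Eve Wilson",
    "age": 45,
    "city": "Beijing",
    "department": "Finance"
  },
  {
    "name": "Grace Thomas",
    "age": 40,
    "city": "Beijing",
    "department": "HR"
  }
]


Search criteria: {'age': 33, 'city': 'Oslo'}

Checking 7 records:
  Noah Jackson: {age: 41, city: Tokyo}
  Rosa Taylor: {age: 61, city: Seoul}
  Alice Taylor: {age: 47, city: Seoul}
  Liam Jackson: {age: 33, city: Oslo} <-- MATCH
  Grace Harris: {age: 29, city: Paris}
  Eve Wilson: {age: 45, city: Beijing}
  Grace Thomas: {age: 40, city: Beijing}

Matches: ["Liam Jackson"]

["Liam Jackson"]


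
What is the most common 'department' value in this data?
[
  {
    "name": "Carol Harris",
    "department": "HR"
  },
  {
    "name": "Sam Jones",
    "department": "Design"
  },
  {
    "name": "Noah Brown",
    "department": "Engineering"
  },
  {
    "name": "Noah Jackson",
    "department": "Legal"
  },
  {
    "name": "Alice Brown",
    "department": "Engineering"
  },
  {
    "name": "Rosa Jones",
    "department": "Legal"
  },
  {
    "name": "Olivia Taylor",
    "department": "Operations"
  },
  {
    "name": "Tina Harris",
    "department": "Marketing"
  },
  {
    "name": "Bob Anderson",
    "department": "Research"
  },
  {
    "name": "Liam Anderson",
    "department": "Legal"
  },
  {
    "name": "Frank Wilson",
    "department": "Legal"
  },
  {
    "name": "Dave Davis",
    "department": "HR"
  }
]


Counting 'department' values across 12 records:

  Legal: 4 ####
  HR: 2 ##
  Engineering: 2 ##
  Design: 1 #
  Operations: 1 #
  Marketing: 1 #
  Research: 1 #

Most common: Legal (4 times)

Legal (4 times)


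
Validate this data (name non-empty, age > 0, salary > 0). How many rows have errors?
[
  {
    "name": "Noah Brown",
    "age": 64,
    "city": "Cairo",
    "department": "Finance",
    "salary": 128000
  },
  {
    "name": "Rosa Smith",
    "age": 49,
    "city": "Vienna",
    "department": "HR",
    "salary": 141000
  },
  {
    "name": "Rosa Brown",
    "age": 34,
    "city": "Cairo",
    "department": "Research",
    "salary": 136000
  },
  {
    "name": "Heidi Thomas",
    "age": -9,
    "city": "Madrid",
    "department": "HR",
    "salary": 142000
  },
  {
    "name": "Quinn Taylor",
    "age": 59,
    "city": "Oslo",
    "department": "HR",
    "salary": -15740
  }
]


Validating 5 records:
Rules: name non-empty, age > 0, salary > 0

  Row 1 (Noah Brown): OK
  Row 2 (Rosa Smith): OK
  Row 3 (Rosa Brown): OK
  Row 4 (Heidi Thomas): negative age: -9
  Row 5 (Quinn Taylor): negative salary: -15740

Total errors: 2

2 errors


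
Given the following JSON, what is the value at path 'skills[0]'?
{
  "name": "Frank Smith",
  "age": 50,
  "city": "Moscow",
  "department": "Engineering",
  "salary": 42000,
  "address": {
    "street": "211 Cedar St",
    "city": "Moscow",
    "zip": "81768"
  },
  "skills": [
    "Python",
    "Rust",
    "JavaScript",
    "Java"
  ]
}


Query: skills[0]
Path: skills -> first element
Value: Python

Python


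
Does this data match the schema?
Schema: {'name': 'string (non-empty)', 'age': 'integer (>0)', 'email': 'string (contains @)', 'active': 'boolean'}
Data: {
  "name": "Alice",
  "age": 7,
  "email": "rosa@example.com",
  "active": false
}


Validating each field against schema:
  name: OK (non-empty string)
  age: OK (positive integer)
  email: OK (string with @)
  active: OK (boolean)

Result: VALID

VALID


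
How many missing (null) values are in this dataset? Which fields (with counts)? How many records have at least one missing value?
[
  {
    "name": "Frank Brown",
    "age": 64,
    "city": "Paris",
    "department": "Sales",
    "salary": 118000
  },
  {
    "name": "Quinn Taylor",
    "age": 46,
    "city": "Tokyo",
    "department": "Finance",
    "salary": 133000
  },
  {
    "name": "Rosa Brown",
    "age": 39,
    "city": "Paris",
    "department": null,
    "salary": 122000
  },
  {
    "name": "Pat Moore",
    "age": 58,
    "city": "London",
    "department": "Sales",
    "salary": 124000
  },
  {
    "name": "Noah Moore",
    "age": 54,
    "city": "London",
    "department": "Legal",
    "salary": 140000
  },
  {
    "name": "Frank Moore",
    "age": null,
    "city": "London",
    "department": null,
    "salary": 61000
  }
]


Checking for missing (null) values in 6 records:

  Frank Brown: complete
  Quinn Taylor: complete
  Rosa Brown: department
  Pat Moore: complete
  Noah Moore: complete
  Frank Moore: age, department

Per field:
  name: 0 missing
  age: 1 missing
  city: 0 missing
  department: 2 missing
  salary: 0 missing

Total missing values: 3
Records with any missing: 2

3 missing values (age: 1, department: 2); 2 incomplete records


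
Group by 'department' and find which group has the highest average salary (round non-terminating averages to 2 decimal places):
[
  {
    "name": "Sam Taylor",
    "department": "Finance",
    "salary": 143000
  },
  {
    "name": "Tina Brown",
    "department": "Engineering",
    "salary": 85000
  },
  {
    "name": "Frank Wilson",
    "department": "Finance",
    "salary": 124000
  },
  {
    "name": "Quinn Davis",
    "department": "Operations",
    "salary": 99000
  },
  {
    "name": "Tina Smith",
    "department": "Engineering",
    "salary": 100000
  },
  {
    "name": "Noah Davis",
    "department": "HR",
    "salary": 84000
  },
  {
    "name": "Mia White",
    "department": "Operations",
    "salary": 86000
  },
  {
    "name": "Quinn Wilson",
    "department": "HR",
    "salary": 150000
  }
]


Group by: department

Groups:
  Engineering: 2 people, avg salary = 185000/2 = $92500
  Finance: 2 people, avg salary = 267000/2 = $133500
  HR: 2 people, avg salary = 234000/2 = $117000
  Operations: 2 people, avg salary = 185000/2 = $92500

Highest average salary: Finance ($133500)

Finance ($133500)


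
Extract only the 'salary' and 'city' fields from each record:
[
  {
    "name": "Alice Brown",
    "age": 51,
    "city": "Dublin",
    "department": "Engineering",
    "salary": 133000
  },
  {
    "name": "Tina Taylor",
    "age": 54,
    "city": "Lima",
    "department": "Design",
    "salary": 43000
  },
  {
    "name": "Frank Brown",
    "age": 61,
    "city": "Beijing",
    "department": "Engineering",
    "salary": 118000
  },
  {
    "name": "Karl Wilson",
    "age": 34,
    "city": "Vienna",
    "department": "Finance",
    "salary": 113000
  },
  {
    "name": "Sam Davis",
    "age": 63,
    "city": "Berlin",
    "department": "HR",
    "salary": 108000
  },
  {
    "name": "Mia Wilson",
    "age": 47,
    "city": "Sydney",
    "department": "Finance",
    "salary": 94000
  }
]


Original: 6 records with fields: name, age, city, department, salary
Keep: ['salary', 'city']
Drop: ['name', 'age', 'department']
Result: 6 records, 2 fields each

[
  {
    "salary": 133000,
    "city": "Dublin"
  },
  {
    "salary": 43000,
    "city": "Lima"
  },
  {
    "salary": 118000,
    "city": "Beijing"
  },
  {
    "salary": 113000,
    "city": "Vienna"
  },
  {
    "salary": 108000,
    "city": "Berlin"
  },
  {
    "salary": 94000,
    "city": "Sydney"
  }
]


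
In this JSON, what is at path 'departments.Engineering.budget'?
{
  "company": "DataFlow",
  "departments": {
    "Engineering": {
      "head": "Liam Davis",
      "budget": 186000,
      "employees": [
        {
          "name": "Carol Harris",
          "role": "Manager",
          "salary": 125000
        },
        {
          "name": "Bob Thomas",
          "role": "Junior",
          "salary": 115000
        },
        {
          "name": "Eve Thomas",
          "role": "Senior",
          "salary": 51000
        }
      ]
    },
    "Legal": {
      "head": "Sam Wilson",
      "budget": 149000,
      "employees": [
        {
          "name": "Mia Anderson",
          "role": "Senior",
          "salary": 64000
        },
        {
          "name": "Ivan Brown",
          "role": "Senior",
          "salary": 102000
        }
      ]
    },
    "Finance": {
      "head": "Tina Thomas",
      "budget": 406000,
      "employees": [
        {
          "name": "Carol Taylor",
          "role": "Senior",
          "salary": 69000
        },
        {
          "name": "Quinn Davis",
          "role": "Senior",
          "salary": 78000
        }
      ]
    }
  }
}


Path: departments.Engineering.budget

Navigate:
  -> departments
  -> Engineering
  -> budget = 186000

186000


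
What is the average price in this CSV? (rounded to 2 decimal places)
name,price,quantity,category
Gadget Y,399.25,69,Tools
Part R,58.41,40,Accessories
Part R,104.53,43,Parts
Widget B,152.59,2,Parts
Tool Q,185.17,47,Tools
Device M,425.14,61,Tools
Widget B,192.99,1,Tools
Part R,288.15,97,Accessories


Computing average price:
Values: [399.25, 58.41, 104.53, 152.59, 185.17, 425.14, 192.99, 288.15]
Sum = 1806.23
Count = 8
Average = 1806.23/8 = 225.77875 exactly -> 225.78 (rounded half-up to 2 decimal places)

225.78


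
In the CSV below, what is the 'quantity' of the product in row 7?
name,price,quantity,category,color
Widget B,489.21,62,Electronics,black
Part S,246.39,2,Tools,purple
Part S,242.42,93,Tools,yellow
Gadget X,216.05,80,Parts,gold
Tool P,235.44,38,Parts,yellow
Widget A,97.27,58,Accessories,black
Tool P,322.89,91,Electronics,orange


Query: Row 7 ('Tool P'), column 'quantity'
Value: 91

91


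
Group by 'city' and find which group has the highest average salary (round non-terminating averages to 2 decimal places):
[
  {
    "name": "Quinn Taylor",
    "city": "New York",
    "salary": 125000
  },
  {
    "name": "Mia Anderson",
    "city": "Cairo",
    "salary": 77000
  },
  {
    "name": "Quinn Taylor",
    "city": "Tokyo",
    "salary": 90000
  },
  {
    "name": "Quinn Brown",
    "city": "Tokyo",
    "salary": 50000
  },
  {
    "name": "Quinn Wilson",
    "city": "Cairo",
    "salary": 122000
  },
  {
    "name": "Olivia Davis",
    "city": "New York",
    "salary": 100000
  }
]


Group by: city

Groups:
  Cairo: 2 people, avg salary = 199000/2 = $99500
  New York: 2 people, avg salary = 225000/2 = $112500
  Tokyo: 2 people, avg salary = 140000/2 = $70000

Highest average salary: New York ($112500)

New York ($112500)


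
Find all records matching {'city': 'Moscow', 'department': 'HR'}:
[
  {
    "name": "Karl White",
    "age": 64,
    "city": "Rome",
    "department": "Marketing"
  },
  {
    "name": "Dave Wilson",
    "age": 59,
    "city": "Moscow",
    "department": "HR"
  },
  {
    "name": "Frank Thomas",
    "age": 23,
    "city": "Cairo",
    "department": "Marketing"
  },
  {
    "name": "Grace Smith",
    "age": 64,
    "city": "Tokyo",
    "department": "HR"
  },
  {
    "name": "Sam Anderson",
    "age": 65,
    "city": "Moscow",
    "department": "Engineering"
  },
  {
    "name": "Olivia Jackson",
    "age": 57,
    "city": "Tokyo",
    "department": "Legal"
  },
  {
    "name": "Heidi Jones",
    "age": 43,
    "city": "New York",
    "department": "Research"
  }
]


Search criteria: {'city': 'Moscow', 'department': 'HR'}

Checking 7 records:
  Karl White: {city: Rome, department: Marketing}
  Dave Wilson: {city: Moscow, department: HR} <-- MATCH
  Frank Thomas: {city: Cairo, department: Marketing}
  Grace Smith: {city: Tokyo, department: HR}
  Sam Anderson: {city: Moscow, department: Engineering}
  Olivia Jackson: {city: Tokyo, department: Legal}
  Heidi Jones: {city: New York, department: Research}

Matches: ["Dave Wilson"]

["Dave Wilson"]


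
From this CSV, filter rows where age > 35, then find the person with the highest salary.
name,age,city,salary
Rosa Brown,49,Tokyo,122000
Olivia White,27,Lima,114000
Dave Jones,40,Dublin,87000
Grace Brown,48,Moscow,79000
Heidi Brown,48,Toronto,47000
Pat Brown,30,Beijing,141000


Filter: age > 35
Sort by: salary (descending)

Filtered records (4):
  Rosa Brown, age 49, salary $122000
  Dave Jones, age 40, salary $87000
  Grace Brown, age 48, salary $79000
  Heidi Brown, age 48, salary $47000

Highest salary: Rosa Brown ($122000)

Rosa Brown


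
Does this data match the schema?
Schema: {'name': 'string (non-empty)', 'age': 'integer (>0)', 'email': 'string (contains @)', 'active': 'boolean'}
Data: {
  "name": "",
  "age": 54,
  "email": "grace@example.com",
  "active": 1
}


Validating each field against schema:
  name: FAIL ("" is an empty string)
  age: OK (positive integer)
  email: OK (string with @)
  active: FAIL (1 is not a boolean)

Result: INVALID (2 errors: name, active)

INVALID (2 errors: name, active)


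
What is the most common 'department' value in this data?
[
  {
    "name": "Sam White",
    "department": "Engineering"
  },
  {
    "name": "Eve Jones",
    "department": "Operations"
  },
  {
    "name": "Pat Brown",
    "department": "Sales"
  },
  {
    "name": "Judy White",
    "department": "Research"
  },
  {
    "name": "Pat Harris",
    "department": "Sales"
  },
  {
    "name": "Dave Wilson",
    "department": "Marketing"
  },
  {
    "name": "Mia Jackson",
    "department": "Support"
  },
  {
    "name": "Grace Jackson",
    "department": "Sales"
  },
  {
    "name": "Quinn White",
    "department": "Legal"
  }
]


Counting 'department' values across 9 records:

  Sales: 3 ###
  Engineering: 1 #
  Operations: 1 #
  Research: 1 #
  Marketing: 1 #
  Support: 1 #
  Legal: 1 #

Most common: Sales (3 times)

Sales (3 times)


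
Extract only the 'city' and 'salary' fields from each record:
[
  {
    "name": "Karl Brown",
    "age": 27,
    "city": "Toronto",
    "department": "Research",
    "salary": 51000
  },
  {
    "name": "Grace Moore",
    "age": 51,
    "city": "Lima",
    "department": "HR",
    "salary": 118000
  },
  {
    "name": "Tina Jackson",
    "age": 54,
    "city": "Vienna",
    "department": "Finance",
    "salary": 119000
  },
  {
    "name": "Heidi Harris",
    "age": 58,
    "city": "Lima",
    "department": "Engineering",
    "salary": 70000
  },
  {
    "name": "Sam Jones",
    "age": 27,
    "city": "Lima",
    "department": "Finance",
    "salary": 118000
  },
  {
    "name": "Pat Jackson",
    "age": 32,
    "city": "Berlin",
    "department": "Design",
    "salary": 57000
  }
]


Original: 6 records with fields: name, age, city, department, salary
Keep: ['city', 'salary']
Drop: ['name', 'age', 'department']
Result: 6 records, 2 fields each

[
  {
    "city": "Toronto",
    "salary": 51000
  },
  {
    "city": "Lima",
    "salary": 118000
  },
  {
    "city": "Vienna",
    "salary": 119000
  },
  {
    "city": "Lima",
    "salary": 70000
  },
  {
    "city": "Lima",
    "salary": 118000
  },
  {
    "city": "Berlin",
    "salary": 57000
  }
]


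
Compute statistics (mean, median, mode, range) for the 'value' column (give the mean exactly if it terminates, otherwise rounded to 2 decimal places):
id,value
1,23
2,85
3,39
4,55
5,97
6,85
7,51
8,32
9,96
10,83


Data: [23, 85, 39, 55, 97, 85, 51, 32, 96, 83]
Count: 10
Sum: 646
Mean: 646/10 = 64.6
Sorted: [23, 32, 39, 51, 55, 83, 85, 85, 96, 97]
Median: 69.0
Mode: 85 (2 times)
Range: 97 - 23 = 74
Min: 23, Max: 97

mean=64.6, median=69.0, mode=85, range=74


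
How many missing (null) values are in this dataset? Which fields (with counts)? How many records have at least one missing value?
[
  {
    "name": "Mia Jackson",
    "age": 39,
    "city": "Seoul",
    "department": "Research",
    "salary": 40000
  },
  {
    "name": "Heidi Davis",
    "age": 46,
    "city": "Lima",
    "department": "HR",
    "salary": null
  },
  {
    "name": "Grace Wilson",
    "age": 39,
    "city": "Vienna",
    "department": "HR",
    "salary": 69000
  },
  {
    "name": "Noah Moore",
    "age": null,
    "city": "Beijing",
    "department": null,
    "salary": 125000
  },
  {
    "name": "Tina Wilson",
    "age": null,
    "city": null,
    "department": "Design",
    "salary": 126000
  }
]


Checking for missing (null) values in 5 records:

  Mia Jackson: complete
  Heidi Davis: salary
  Grace Wilson: complete
  Noah Moore: age, department
  Tina Wilson: age, city

Per field:
  name: 0 missing
  age: 2 missing
  city: 1 missing
  department: 1 missing
  salary: 1 missing

Total missing values: 5
Records with any missing: 3

5 missing values (age: 2, city: 1, department: 1, salary: 1); 3 incomplete records


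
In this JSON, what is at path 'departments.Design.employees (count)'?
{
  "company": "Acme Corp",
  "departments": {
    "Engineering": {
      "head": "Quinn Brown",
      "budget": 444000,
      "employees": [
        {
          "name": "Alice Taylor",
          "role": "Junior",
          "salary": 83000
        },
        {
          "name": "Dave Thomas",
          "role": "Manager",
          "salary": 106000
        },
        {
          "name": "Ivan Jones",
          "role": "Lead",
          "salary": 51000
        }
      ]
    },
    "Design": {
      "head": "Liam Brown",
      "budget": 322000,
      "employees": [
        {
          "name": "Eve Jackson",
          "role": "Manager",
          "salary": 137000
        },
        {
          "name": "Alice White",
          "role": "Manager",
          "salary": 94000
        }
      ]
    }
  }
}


Path: departments.Design.employees (count)

Navigate:
  -> departments
  -> Design
  -> employees (array, length 2)

2


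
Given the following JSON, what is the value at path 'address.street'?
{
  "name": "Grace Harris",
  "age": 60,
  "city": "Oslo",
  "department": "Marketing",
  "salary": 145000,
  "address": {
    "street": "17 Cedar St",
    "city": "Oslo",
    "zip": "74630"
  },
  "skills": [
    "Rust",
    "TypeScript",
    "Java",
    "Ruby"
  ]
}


Query: address.street
Path: address -> street
Value: 17 Cedar St

17 Cedar St


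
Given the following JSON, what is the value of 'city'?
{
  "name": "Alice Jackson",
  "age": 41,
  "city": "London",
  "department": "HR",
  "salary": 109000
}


Looking up field 'city'
Value: London

London


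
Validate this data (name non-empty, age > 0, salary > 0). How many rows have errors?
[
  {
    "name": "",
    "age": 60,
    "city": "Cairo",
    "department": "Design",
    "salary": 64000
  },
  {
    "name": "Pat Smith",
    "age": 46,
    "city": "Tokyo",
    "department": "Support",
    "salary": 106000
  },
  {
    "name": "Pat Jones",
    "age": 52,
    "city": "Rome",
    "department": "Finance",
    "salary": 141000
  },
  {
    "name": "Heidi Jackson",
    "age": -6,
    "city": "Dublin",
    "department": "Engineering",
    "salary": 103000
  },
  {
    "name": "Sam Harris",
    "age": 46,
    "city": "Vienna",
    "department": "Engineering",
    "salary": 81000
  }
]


Validating 5 records:
Rules: name non-empty, age > 0, salary > 0

  Row 1 (???): empty name
  Row 2 (Pat Smith): OK
  Row 3 (Pat Jones): OK
  Row 4 (Heidi Jackson): negative age: -6
  Row 5 (Sam Harris): OK

Total errors: 2

2 errors


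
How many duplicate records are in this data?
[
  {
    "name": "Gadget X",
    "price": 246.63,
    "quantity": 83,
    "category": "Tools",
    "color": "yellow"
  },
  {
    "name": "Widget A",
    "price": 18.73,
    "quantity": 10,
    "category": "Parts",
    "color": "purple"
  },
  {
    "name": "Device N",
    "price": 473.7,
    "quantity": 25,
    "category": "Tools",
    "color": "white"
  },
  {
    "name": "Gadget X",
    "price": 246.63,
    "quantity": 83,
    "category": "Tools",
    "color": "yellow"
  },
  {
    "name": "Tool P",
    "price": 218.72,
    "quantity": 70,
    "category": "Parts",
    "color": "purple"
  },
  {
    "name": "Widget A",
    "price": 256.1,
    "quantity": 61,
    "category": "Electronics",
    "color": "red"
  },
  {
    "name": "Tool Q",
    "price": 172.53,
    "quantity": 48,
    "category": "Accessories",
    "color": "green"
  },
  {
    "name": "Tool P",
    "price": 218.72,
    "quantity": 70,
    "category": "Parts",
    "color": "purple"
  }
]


Checking 8 records for duplicates:

  Row 1: Gadget X ($246.63, qty 83)
  Row 2: Widget A ($18.73, qty 10)
  Row 3: Device N ($473.7, qty 25)
  Row 4: Gadget X ($246.63, qty 83) <-- DUPLICATE
  Row 5: Tool P ($218.72, qty 70)
  Row 6: Widget A ($256.1, qty 61)
  Row 7: Tool Q ($172.53, qty 48)
  Row 8: Tool P ($218.72, qty 70) <-- DUPLICATE

Duplicates found: 2
Unique records: 6

2 duplicates, 6 unique


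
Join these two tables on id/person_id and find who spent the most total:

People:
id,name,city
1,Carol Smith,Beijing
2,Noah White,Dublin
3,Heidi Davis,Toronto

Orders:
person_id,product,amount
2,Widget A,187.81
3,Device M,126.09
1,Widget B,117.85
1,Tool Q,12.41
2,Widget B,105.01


Join on: people.id = orders.person_id

Joined rows:
  Noah White (Dublin) bought Widget A for $187.81
  Heidi Davis (Toronto) bought Device M for $126.09
  Carol Smith (Beijing) bought Widget B for $117.85
  Carol Smith (Beijing) bought Tool Q for $12.41
  Noah White (Dublin) bought Widget B for $105.01

Total per person:
  Noah White: $292.82
  Carol Smith: $130.26
  Heidi Davis: $126.09

Top spender: Noah White ($292.82)

Noah White ($292.82)


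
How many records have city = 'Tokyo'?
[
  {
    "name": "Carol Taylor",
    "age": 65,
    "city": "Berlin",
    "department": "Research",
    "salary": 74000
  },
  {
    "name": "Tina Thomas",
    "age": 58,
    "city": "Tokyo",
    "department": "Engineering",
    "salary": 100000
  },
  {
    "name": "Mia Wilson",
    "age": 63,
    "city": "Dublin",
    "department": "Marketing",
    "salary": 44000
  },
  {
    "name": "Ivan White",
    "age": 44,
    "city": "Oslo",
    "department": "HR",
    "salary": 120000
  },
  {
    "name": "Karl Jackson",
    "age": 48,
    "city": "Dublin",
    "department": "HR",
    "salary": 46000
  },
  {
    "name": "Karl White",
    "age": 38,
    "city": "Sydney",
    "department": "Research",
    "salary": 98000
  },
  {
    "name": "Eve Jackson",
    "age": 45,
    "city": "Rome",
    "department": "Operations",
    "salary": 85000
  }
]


Data: 7 records
Condition: city = 'Tokyo'

Checking each record:
  Carol Taylor: Berlin
  Tina Thomas: Tokyo MATCH
  Mia Wilson: Dublin
  Ivan White: Oslo
  Karl Jackson: Dublin
  Karl White: Sydney
  Eve Jackson: Rome

Count: 1

1


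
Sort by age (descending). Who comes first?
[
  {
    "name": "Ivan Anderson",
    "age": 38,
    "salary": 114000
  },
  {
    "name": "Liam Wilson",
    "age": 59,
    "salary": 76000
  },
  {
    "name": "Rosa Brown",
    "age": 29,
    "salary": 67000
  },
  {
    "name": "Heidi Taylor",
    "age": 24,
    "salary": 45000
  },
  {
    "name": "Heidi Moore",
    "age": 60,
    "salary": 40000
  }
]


Sort by: age (descending)

Sorted order:
  1. Heidi Moore (age = 60)
  2. Liam Wilson (age = 59)
  3. Ivan Anderson (age = 38)
  4. Rosa Brown (age = 29)
  5. Heidi Taylor (age = 24)

First: Heidi Moore

Heidi Moore


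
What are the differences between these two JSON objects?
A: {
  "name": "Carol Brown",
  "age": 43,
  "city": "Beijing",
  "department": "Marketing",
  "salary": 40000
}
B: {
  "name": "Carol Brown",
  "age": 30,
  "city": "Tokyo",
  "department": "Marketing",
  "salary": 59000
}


Comparing each field (in key order):
  name: same
  age: DIFFERENT
  city: DIFFERENT
  department: same
  salary: DIFFERENT
Differences:
  age: 43 -> 30
  city: Beijing -> Tokyo
  salary: 40000 -> 59000

3 field(s) changed

3 changes: age, city, salary


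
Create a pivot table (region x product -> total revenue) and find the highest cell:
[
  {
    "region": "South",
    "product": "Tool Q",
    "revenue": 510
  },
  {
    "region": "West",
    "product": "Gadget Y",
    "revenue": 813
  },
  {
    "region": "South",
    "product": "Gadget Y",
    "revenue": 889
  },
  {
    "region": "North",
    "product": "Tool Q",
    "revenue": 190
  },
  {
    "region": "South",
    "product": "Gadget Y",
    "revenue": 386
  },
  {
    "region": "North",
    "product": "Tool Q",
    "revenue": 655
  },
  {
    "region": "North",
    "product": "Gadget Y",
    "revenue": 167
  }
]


Pivot: region (rows) x product (columns) -> total revenue

     Gadget Y      Tool Q      
North          167           845  
South         1275           510  
West           813             0  

Highest: South / Gadget Y = $1275

South / Gadget Y = $1275
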